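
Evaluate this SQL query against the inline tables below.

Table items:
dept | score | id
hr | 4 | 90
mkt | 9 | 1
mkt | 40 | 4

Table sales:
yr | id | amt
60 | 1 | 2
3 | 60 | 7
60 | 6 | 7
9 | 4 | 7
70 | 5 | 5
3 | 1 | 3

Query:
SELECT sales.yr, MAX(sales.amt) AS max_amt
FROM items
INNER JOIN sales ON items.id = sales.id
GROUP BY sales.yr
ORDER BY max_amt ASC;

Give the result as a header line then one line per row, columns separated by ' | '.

== RESULT ==
sales.yr | max_amt
60 | 2
3 | 3
9 | 7

Derivation:
After JOIN sales (3 rows):
items.dept | items.score | items.id | sales.yr | sales.id | sales.amt
mkt | 9 | 1 | 60 | 1 | 2
mkt | 9 | 1 | 3 | 1 | 3
mkt | 40 | 4 | 9 | 4 | 7
After GROUP BY (3 rows):
sales.yr | max_amt
60 | 2
3 | 3
9 | 7
After ORDER BY (3 rows):
sales.yr | max_amt
60 | 2
3 | 3
9 | 7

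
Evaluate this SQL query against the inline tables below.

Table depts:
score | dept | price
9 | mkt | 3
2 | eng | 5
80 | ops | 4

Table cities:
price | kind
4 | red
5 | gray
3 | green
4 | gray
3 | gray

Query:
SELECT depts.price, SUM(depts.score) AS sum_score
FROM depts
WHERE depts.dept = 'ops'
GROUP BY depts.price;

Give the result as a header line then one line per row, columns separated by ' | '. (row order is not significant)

== RESULT ==
depts.price | sum_score
4 | 80

Derivation:
After WHERE (1 rows):
depts.score | depts.dept | depts.price
80 | ops | 4
After GROUP BY (1 rows):
depts.price | sum_score
4 | 80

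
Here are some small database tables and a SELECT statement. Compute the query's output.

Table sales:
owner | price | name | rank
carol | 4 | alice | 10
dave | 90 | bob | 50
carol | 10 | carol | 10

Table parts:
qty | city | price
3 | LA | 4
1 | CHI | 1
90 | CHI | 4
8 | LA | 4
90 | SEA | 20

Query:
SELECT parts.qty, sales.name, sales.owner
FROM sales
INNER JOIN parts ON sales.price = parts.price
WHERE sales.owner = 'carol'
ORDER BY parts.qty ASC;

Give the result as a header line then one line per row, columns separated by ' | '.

== RESULT ==
parts.qty | sales.name | sales.owner
3 | alice | carol
8 | alice | carol
90 | alice | carol

Derivation:
After JOIN parts (3 rows):
sales.owner | sales.price | sales.name | sales.rank | parts.qty | parts.city | parts.price
carol | 4 | alice | 10 | 3 | LA | 4
carol | 4 | alice | 10 | 90 | CHI | 4
carol | 4 | alice | 10 | 8 | LA | 4
After WHERE (3 rows):
sales.owner | sales.price | sales.name | sales.rank | parts.qty | parts.city | parts.price
carol | 4 | alice | 10 | 3 | LA | 4
carol | 4 | alice | 10 | 90 | CHI | 4
carol | 4 | alice | 10 | 8 | LA | 4
After SELECT (3 rows):
parts.qty | sales.name | sales.owner
3 | alice | carol
90 | alice | carol
8 | alice | carol
After ORDER BY (3 rows):
parts.qty | sales.name | sales.owner
3 | alice | carol
8 | alice | carol
90 | alice | carol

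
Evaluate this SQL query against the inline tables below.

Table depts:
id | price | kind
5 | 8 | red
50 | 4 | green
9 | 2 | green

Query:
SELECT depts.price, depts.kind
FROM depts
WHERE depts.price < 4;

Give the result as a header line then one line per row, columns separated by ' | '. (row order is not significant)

After WHERE (1 rows):
depts.id | depts.price | depts.kind
9 | 2 | green
After SELECT (1 rows):
depts.price | depts.kind
2 | green

== RESULT ==
depts.price | depts.kind
2 | green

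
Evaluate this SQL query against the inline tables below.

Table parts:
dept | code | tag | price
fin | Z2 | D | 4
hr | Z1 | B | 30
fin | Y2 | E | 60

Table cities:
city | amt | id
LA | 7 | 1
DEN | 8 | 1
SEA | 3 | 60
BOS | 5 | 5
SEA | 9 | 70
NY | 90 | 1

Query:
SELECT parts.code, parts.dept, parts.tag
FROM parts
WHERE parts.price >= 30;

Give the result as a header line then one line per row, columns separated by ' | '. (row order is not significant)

After WHERE (2 rows):
parts.dept | parts.code | parts.tag | parts.price
hr | Z1 | B | 30
fin | Y2 | E | 60
After SELECT (2 rows):
parts.code | parts.dept | parts.tag
Z1 | hr | B
Y2 | fin | E

== RESULT ==
parts.code | parts.dept | parts.tag
Z1 | hr | B
Y2 | fin | E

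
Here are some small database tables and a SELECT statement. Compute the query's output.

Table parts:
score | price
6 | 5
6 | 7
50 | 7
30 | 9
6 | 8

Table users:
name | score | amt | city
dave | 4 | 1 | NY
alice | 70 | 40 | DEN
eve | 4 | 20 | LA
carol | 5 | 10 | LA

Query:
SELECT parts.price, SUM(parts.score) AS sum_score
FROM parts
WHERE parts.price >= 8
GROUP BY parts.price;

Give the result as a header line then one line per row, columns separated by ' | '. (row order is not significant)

== RESULT ==
parts.price | sum_score
9 | 30
8 | 6

Derivation:
After WHERE (2 rows):
parts.score | parts.price
30 | 9
6 | 8
After GROUP BY (2 rows):
parts.price | sum_score
9 | 30
8 | 6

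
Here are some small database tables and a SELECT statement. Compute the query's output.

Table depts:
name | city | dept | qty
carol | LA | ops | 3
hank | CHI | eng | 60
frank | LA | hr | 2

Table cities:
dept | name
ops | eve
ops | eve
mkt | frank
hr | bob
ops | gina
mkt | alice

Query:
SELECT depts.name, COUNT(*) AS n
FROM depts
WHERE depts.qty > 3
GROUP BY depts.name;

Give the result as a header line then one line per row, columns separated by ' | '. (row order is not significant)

After WHERE (1 rows):
depts.name | depts.city | depts.dept | depts.qty
hank | CHI | eng | 60
After GROUP BY (1 rows):
depts.name | n
hank | 1

== RESULT ==
depts.name | n
hank | 1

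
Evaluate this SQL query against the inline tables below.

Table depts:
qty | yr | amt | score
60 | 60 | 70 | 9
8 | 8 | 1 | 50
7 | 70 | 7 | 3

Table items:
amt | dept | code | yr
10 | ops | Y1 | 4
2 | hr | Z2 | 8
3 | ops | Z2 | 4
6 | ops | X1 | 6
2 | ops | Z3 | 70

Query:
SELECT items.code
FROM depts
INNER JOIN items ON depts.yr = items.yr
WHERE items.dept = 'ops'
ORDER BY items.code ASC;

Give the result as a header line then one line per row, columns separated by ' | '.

After JOIN items (2 rows):
depts.qty | depts.yr | depts.amt | depts.score | items.amt | items.dept | items.code | items.yr
8 | 8 | 1 | 50 | 2 | hr | Z2 | 8
7 | 70 | 7 | 3 | 2 | ops | Z3 | 70
After WHERE (1 rows):
depts.qty | depts.yr | depts.amt | depts.score | items.amt | items.dept | items.code | items.yr
7 | 70 | 7 | 3 | 2 | ops | Z3 | 70
After SELECT (1 rows):
items.code
Z3
After ORDER BY (1 rows):
items.code
Z3

== RESULT ==
items.code
Z3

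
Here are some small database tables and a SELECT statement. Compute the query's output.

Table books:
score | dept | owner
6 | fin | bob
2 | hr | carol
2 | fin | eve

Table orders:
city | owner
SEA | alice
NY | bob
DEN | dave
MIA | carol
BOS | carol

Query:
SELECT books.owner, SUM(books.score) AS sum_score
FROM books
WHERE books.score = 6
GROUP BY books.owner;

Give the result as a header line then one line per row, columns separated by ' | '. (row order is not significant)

After WHERE (1 rows):
books.score | books.dept | books.owner
6 | fin | bob
After GROUP BY (1 rows):
books.owner | sum_score
bob | 6

== RESULT ==
books.owner | sum_score
bob | 6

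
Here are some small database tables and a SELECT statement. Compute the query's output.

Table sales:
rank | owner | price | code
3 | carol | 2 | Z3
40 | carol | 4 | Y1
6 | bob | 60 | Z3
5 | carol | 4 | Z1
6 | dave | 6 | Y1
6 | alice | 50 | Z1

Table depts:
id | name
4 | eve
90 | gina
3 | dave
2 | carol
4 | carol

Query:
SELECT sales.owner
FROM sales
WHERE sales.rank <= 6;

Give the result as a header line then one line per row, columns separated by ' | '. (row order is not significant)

== RESULT ==
sales.owner
carol
bob
carol
dave
alice

Derivation:
After WHERE (5 rows):
sales.rank | sales.owner | sales.price | sales.code
3 | carol | 2 | Z3
6 | bob | 60 | Z3
5 | carol | 4 | Z1
6 | dave | 6 | Y1
6 | alice | 50 | Z1
After SELECT (5 rows):
sales.owner
carol
bob
carol
dave
alice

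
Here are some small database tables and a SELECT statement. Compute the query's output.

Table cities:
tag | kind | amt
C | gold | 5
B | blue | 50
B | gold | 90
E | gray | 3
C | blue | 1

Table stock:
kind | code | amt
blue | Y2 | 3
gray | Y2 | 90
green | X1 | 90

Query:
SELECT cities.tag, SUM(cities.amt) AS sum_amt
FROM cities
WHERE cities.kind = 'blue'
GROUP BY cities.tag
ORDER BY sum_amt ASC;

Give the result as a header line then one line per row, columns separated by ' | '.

After WHERE (2 rows):
cities.tag | cities.kind | cities.amt
B | blue | 50
C | blue | 1
After GROUP BY (2 rows):
cities.tag | sum_amt
B | 50
C | 1
After ORDER BY (2 rows):
cities.tag | sum_amt
C | 1
B | 50

== RESULT ==
cities.tag | sum_amt
C | 1
B | 50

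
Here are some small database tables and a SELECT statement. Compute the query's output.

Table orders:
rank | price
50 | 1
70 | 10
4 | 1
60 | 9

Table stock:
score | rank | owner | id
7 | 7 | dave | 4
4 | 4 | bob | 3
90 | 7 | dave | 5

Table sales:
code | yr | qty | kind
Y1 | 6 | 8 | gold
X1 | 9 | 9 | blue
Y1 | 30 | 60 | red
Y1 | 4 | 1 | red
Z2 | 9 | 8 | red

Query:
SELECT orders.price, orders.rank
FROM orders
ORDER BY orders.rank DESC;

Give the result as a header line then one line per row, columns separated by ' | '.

After SELECT (4 rows):
orders.price | orders.rank
1 | 50
10 | 70
1 | 4
9 | 60
After ORDER BY (4 rows):
orders.price | orders.rank
10 | 70
9 | 60
1 | 50
1 | 4

== RESULT ==
orders.price | orders.rank
10 | 70
9 | 60
1 | 50
1 | 4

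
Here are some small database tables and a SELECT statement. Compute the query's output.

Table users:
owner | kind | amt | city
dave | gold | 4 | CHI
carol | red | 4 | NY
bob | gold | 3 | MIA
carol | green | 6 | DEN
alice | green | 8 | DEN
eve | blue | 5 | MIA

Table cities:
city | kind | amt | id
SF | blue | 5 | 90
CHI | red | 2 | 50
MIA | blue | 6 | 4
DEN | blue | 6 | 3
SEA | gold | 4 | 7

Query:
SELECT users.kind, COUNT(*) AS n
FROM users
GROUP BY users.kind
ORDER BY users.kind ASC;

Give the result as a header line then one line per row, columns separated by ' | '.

== RESULT ==
users.kind | n
blue | 1
gold | 2
green | 2
red | 1

Derivation:
After GROUP BY (4 rows):
users.kind | n
gold | 2
red | 1
green | 2
blue | 1
After ORDER BY (4 rows):
users.kind | n
blue | 1
gold | 2
green | 2
red | 1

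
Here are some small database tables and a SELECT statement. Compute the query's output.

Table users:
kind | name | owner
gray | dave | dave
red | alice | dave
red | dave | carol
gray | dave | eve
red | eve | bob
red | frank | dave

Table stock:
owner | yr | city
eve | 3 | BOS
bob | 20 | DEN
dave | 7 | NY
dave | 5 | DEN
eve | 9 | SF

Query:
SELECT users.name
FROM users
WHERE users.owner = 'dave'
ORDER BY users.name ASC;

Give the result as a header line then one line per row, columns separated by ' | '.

After WHERE (3 rows):
users.kind | users.name | users.owner
gray | dave | dave
red | alice | dave
red | frank | dave
After SELECT (3 rows):
users.name
dave
alice
frank
After ORDER BY (3 rows):
users.name
alice
dave
frank

== RESULT ==
users.name
alice
dave
frank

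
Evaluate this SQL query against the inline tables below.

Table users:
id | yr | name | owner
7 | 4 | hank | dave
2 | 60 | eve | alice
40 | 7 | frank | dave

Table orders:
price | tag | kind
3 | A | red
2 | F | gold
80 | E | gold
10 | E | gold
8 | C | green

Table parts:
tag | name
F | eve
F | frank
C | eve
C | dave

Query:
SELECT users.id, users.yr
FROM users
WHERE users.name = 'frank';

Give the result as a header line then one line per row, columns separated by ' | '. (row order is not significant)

After WHERE (1 rows):
users.id | users.yr | users.name | users.owner
40 | 7 | frank | dave
After SELECT (1 rows):
users.id | users.yr
40 | 7

== RESULT ==
users.id | users.yr
40 | 7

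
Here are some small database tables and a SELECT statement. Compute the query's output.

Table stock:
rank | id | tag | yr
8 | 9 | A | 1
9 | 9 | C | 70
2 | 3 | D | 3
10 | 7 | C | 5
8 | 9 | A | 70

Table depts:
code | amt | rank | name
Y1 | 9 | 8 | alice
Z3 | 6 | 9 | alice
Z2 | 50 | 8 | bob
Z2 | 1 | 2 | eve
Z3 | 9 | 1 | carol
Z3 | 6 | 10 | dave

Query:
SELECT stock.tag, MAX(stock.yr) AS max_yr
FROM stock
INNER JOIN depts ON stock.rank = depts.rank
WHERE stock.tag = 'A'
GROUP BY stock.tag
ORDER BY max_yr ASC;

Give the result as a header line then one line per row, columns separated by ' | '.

After JOIN depts (7 rows):
stock.rank | stock.id | stock.tag | stock.yr | depts.code | depts.amt | depts.rank | depts.name
8 | 9 | A | 1 | Y1 | 9 | 8 | alice
8 | 9 | A | 1 | Z2 | 50 | 8 | bob
9 | 9 | C | 70 | Z3 | 6 | 9 | alice
2 | 3 | D | 3 | Z2 | 1 | 2 | eve
10 | 7 | C | 5 | Z3 | 6 | 10 | dave
8 | 9 | A | 70 | Y1 | 9 | 8 | alice
8 | 9 | A | 70 | Z2 | 50 | 8 | bob
After WHERE (4 rows):
stock.rank | stock.id | stock.tag | stock.yr | depts.code | depts.amt | depts.rank | depts.name
8 | 9 | A | 1 | Y1 | 9 | 8 | alice
8 | 9 | A | 1 | Z2 | 50 | 8 | bob
8 | 9 | A | 70 | Y1 | 9 | 8 | alice
8 | 9 | A | 70 | Z2 | 50 | 8 | bob
After GROUP BY (1 rows):
stock.tag | max_yr
A | 70
After ORDER BY (1 rows):
stock.tag | max_yr
A | 70

== RESULT ==
stock.tag | max_yr
A | 70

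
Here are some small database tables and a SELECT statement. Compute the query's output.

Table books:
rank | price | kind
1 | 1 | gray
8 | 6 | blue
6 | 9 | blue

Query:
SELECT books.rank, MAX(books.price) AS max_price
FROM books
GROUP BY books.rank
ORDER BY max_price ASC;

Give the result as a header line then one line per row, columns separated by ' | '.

After GROUP BY (3 rows):
books.rank | max_price
1 | 1
8 | 6
6 | 9
After ORDER BY (3 rows):
books.rank | max_price
1 | 1
8 | 6
6 | 9

== RESULT ==
books.rank | max_price
1 | 1
8 | 6
6 | 9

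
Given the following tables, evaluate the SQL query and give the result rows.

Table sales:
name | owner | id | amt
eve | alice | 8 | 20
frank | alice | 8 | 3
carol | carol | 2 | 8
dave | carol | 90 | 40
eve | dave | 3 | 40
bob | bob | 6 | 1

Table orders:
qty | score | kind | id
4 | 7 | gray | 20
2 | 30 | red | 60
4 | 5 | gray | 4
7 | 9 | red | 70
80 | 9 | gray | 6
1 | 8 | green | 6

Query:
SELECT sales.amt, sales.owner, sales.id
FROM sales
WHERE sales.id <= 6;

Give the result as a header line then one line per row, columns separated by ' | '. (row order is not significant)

== RESULT ==
sales.amt | sales.owner | sales.id
8 | carol | 2
40 | dave | 3
1 | bob | 6

Derivation:
After WHERE (3 rows):
sales.name | sales.owner | sales.id | sales.amt
carol | carol | 2 | 8
eve | dave | 3 | 40
bob | bob | 6 | 1
After SELECT (3 rows):
sales.amt | sales.owner | sales.id
8 | carol | 2
40 | dave | 3
1 | bob | 6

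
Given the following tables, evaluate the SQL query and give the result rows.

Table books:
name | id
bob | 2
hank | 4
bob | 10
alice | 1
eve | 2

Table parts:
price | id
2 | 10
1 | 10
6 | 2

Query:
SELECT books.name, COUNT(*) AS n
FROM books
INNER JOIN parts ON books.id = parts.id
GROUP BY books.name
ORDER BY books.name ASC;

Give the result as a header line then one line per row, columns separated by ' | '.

== RESULT ==
books.name | n
bob | 3
eve | 1

Derivation:
After JOIN parts (4 rows):
books.name | books.id | parts.price | parts.id
bob | 2 | 6 | 2
bob | 10 | 2 | 10
bob | 10 | 1 | 10
eve | 2 | 6 | 2
After GROUP BY (2 rows):
books.name | n
bob | 3
eve | 1
After ORDER BY (2 rows):
books.name | n
bob | 3
eve | 1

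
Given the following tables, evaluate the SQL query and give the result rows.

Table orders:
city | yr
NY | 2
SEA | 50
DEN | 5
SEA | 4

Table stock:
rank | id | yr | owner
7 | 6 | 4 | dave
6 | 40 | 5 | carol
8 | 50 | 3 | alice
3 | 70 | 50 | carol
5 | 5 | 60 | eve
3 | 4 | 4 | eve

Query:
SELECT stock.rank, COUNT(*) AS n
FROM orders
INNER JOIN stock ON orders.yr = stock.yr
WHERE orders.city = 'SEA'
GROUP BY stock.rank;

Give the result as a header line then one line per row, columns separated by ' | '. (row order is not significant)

After JOIN stock (4 rows):
orders.city | orders.yr | stock.rank | stock.id | stock.yr | stock.owner
SEA | 50 | 3 | 70 | 50 | carol
DEN | 5 | 6 | 40 | 5 | carol
SEA | 4 | 7 | 6 | 4 | dave
SEA | 4 | 3 | 4 | 4 | eve
After WHERE (3 rows):
orders.city | orders.yr | stock.rank | stock.id | stock.yr | stock.owner
SEA | 50 | 3 | 70 | 50 | carol
SEA | 4 | 7 | 6 | 4 | dave
SEA | 4 | 3 | 4 | 4 | eve
After GROUP BY (2 rows):
stock.rank | n
3 | 2
7 | 1

== RESULT ==
stock.rank | n
3 | 2
7 | 1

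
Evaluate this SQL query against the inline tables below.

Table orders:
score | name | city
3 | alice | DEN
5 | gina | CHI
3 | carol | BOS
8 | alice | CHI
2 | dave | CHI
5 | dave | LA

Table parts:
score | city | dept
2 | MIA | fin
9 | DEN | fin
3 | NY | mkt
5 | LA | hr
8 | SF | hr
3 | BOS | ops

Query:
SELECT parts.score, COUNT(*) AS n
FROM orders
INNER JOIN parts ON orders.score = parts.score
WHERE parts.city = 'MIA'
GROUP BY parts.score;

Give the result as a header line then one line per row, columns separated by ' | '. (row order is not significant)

After JOIN parts (8 rows):
orders.score | orders.name | orders.city | parts.score | parts.city | parts.dept
3 | alice | DEN | 3 | NY | mkt
3 | alice | DEN | 3 | BOS | ops
5 | gina | CHI | 5 | LA | hr
3 | carol | BOS | 3 | NY | mkt
3 | carol | BOS | 3 | BOS | ops
8 | alice | CHI | 8 | SF | hr
2 | dave | CHI | 2 | MIA | fin
5 | dave | LA | 5 | LA | hr
After WHERE (1 rows):
orders.score | orders.name | orders.city | parts.score | parts.city | parts.dept
2 | dave | CHI | 2 | MIA | fin
After GROUP BY (1 rows):
parts.score | n
2 | 1

== RESULT ==
parts.score | n
2 | 1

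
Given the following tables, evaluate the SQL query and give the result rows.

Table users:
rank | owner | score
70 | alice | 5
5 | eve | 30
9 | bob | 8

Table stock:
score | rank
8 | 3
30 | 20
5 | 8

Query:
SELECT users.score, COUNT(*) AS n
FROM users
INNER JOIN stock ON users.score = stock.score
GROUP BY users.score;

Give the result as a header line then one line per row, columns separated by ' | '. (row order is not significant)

== RESULT ==
users.score | n
5 | 1
30 | 1
8 | 1

Derivation:
After JOIN stock (3 rows):
users.rank | users.owner | users.score | stock.score | stock.rank
70 | alice | 5 | 5 | 8
5 | eve | 30 | 30 | 20
9 | bob | 8 | 8 | 3
After GROUP BY (3 rows):
users.score | n
5 | 1
30 | 1
8 | 1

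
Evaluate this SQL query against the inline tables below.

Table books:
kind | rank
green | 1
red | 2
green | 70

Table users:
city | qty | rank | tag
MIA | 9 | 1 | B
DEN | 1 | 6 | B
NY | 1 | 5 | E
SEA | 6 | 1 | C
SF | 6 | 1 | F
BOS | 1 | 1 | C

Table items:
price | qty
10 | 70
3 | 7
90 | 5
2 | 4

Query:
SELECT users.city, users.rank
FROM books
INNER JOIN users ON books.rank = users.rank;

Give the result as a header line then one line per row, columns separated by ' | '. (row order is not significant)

After JOIN users (4 rows):
books.kind | books.rank | users.city | users.qty | users.rank | users.tag
green | 1 | MIA | 9 | 1 | B
green | 1 | SEA | 6 | 1 | C
green | 1 | SF | 6 | 1 | F
green | 1 | BOS | 1 | 1 | C
After SELECT (4 rows):
users.city | users.rank
MIA | 1
SEA | 1
SF | 1
BOS | 1

== RESULT ==
users.city | users.rank
MIA | 1
SEA | 1
SF | 1
BOS | 1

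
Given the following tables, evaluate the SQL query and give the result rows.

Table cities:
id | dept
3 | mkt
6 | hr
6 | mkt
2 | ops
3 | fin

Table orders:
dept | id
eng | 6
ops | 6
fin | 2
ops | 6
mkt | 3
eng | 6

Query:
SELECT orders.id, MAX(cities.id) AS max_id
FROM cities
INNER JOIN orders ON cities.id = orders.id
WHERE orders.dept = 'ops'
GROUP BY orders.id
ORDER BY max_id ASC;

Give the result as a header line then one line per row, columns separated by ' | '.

After JOIN orders (11 rows):
cities.id | cities.dept | orders.dept | orders.id
3 | mkt | mkt | 3
6 | hr | eng | 6
6 | hr | ops | 6
6 | hr | ops | 6
6 | hr | eng | 6
6 | mkt | eng | 6
6 | mkt | ops | 6
6 | mkt | ops | 6
6 | mkt | eng | 6
2 | ops | fin | 2
3 | fin | mkt | 3
After WHERE (4 rows):
cities.id | cities.dept | orders.dept | orders.id
6 | hr | ops | 6
6 | hr | ops | 6
6 | mkt | ops | 6
6 | mkt | ops | 6
After GROUP BY (1 rows):
orders.id | max_id
6 | 6
After ORDER BY (1 rows):
orders.id | max_id
6 | 6

== RESULT ==
orders.id | max_id
6 | 6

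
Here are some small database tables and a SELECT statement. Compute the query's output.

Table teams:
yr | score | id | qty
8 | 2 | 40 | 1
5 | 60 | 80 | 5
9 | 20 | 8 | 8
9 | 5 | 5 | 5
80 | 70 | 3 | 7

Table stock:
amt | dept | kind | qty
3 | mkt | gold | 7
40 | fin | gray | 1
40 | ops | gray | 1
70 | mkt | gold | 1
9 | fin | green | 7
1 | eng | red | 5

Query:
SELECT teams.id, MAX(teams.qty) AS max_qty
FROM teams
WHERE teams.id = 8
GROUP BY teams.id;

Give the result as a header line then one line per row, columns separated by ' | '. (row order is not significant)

== RESULT ==
teams.id | max_qty
8 | 8

Derivation:
After WHERE (1 rows):
teams.yr | teams.score | teams.id | teams.qty
9 | 20 | 8 | 8
After GROUP BY (1 rows):
teams.id | max_qty
8 | 8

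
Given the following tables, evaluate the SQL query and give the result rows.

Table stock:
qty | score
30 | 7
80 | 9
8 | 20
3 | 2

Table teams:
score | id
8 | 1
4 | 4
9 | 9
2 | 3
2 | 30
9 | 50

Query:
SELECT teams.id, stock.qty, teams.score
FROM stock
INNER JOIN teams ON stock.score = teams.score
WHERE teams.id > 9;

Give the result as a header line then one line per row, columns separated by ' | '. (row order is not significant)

After JOIN teams (4 rows):
stock.qty | stock.score | teams.score | teams.id
80 | 9 | 9 | 9
80 | 9 | 9 | 50
3 | 2 | 2 | 3
3 | 2 | 2 | 30
After WHERE (2 rows):
stock.qty | stock.score | teams.score | teams.id
80 | 9 | 9 | 50
3 | 2 | 2 | 30
After SELECT (2 rows):
teams.id | stock.qty | teams.score
50 | 80 | 9
30 | 3 | 2

== RESULT ==
teams.id | stock.qty | teams.score
50 | 80 | 9
30 | 3 | 2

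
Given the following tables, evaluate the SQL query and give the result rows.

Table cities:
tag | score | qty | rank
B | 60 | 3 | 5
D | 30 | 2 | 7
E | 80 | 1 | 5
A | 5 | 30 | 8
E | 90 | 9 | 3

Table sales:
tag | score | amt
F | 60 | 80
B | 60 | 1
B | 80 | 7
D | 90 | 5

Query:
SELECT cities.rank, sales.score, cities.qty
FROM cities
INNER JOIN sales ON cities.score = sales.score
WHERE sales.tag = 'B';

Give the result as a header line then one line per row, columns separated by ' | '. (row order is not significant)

After JOIN sales (4 rows):
cities.tag | cities.score | cities.qty | cities.rank | sales.tag | sales.score | sales.amt
B | 60 | 3 | 5 | F | 60 | 80
B | 60 | 3 | 5 | B | 60 | 1
E | 80 | 1 | 5 | B | 80 | 7
E | 90 | 9 | 3 | D | 90 | 5
After WHERE (2 rows):
cities.tag | cities.score | cities.qty | cities.rank | sales.tag | sales.score | sales.amt
B | 60 | 3 | 5 | B | 60 | 1
E | 80 | 1 | 5 | B | 80 | 7
After SELECT (2 rows):
cities.rank | sales.score | cities.qty
5 | 60 | 3
5 | 80 | 1

== RESULT ==
cities.rank | sales.score | cities.qty
5 | 60 | 3
5 | 80 | 1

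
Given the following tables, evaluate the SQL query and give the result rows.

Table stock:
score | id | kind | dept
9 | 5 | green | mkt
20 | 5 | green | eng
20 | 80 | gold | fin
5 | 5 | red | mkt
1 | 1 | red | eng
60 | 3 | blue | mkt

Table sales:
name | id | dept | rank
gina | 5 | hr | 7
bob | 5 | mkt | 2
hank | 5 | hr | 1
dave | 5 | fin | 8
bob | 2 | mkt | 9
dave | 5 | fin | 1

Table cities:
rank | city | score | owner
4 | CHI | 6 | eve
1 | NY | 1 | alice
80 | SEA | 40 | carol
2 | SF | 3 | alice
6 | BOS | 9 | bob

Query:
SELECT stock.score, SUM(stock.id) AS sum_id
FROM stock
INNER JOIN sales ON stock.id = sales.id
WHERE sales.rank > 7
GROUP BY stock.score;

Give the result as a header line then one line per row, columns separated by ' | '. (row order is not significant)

After JOIN sales (15 rows):
stock.score | stock.id | stock.kind | stock.dept | sales.name | sales.id | sales.dept | sales.rank
9 | 5 | green | mkt | gina | 5 | hr | 7
9 | 5 | green | mkt | bob | 5 | mkt | 2
9 | 5 | green | mkt | hank | 5 | hr | 1
9 | 5 | green | mkt | dave | 5 | fin | 8
9 | 5 | green | mkt | dave | 5 | fin | 1
20 | 5 | green | eng | gina | 5 | hr | 7
20 | 5 | green | eng | bob | 5 | mkt | 2
20 | 5 | green | eng | hank | 5 | hr | 1
20 | 5 | green | eng | dave | 5 | fin | 8
20 | 5 | green | eng | dave | 5 | fin | 1
5 | 5 | red | mkt | gina | 5 | hr | 7
5 | 5 | red | mkt | bob | 5 | mkt | 2
5 | 5 | red | mkt | hank | 5 | hr | 1
5 | 5 | red | mkt | dave | 5 | fin | 8
5 | 5 | red | mkt | dave | 5 | fin | 1
After WHERE (3 rows):
stock.score | stock.id | stock.kind | stock.dept | sales.name | sales.id | sales.dept | sales.rank
9 | 5 | green | mkt | dave | 5 | fin | 8
20 | 5 | green | eng | dave | 5 | fin | 8
5 | 5 | red | mkt | dave | 5 | fin | 8
After GROUP BY (3 rows):
stock.score | sum_id
9 | 5
20 | 5
5 | 5

== RESULT ==
stock.score | sum_id
9 | 5
20 | 5
5 | 5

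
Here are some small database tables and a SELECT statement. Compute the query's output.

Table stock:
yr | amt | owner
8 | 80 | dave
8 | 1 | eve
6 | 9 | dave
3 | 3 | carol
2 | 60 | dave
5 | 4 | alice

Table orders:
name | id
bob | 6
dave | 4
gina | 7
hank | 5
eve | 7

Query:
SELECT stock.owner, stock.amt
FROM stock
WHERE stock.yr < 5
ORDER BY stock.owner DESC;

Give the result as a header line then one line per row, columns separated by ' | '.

== RESULT ==
stock.owner | stock.amt
dave | 60
carol | 3

Derivation:
After WHERE (2 rows):
stock.yr | stock.amt | stock.owner
3 | 3 | carol
2 | 60 | dave
After SELECT (2 rows):
stock.owner | stock.amt
carol | 3
dave | 60
After ORDER BY (2 rows):
stock.owner | stock.amt
dave | 60
carol | 3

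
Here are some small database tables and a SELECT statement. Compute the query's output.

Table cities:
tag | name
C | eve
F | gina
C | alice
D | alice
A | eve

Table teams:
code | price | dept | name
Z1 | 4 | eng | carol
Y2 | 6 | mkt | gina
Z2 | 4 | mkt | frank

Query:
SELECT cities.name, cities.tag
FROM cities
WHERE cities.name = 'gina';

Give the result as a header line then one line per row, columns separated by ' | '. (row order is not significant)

== RESULT ==
cities.name | cities.tag
gina | F

Derivation:
After WHERE (1 rows):
cities.tag | cities.name
F | gina
After SELECT (1 rows):
cities.name | cities.tag
gina | F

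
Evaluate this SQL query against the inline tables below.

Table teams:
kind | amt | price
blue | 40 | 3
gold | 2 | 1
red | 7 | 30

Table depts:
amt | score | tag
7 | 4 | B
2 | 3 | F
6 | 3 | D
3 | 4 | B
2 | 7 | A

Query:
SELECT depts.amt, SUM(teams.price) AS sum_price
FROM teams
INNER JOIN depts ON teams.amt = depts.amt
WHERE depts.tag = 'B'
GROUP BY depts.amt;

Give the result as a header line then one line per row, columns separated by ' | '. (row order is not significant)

After JOIN depts (3 rows):
teams.kind | teams.amt | teams.price | depts.amt | depts.score | depts.tag
gold | 2 | 1 | 2 | 3 | F
gold | 2 | 1 | 2 | 7 | A
red | 7 | 30 | 7 | 4 | B
After WHERE (1 rows):
teams.kind | teams.amt | teams.price | depts.amt | depts.score | depts.tag
red | 7 | 30 | 7 | 4 | B
After GROUP BY (1 rows):
depts.amt | sum_price
7 | 30

== RESULT ==
depts.amt | sum_price
7 | 30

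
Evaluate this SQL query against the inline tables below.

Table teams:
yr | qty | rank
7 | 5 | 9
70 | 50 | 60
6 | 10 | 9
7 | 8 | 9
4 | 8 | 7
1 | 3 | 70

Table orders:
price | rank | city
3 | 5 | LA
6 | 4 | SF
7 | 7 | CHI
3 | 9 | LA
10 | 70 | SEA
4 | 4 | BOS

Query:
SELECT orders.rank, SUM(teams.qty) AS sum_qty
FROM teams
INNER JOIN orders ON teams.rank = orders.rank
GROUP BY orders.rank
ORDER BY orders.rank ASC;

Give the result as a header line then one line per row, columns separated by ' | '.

== RESULT ==
orders.rank | sum_qty
7 | 8
9 | 23
70 | 3

Derivation:
After JOIN orders (5 rows):
teams.yr | teams.qty | teams.rank | orders.price | orders.rank | orders.city
7 | 5 | 9 | 3 | 9 | LA
6 | 10 | 9 | 3 | 9 | LA
7 | 8 | 9 | 3 | 9 | LA
4 | 8 | 7 | 7 | 7 | CHI
1 | 3 | 70 | 10 | 70 | SEA
After GROUP BY (3 rows):
orders.rank | sum_qty
9 | 23
7 | 8
70 | 3
After ORDER BY (3 rows):
orders.rank | sum_qty
7 | 8
9 | 23
70 | 3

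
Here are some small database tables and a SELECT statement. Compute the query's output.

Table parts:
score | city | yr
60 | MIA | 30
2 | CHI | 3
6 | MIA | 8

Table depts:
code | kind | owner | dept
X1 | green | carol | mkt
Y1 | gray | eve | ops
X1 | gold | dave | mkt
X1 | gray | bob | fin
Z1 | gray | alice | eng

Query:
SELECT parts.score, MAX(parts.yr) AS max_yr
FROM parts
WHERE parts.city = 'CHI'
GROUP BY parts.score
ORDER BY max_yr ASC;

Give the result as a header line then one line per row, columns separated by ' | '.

After WHERE (1 rows):
parts.score | parts.city | parts.yr
2 | CHI | 3
After GROUP BY (1 rows):
parts.score | max_yr
2 | 3
After ORDER BY (1 rows):
parts.score | max_yr
2 | 3

== RESULT ==
parts.score | max_yr
2 | 3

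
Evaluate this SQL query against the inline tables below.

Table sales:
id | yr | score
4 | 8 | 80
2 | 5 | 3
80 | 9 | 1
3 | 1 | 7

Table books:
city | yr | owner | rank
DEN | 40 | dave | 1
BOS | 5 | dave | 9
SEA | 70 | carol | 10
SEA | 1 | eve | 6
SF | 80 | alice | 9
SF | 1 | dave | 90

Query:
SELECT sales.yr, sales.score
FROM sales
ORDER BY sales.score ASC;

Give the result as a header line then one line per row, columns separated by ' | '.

== RESULT ==
sales.yr | sales.score
9 | 1
5 | 3
1 | 7
8 | 80

Derivation:
After SELECT (4 rows):
sales.yr | sales.score
8 | 80
5 | 3
9 | 1
1 | 7
After ORDER BY (4 rows):
sales.yr | sales.score
9 | 1
5 | 3
1 | 7
8 | 80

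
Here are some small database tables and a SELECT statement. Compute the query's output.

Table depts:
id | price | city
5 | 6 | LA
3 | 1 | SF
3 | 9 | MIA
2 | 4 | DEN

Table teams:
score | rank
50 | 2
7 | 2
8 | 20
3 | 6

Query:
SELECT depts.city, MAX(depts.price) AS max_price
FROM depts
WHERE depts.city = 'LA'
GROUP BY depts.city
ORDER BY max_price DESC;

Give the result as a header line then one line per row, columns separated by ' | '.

After WHERE (1 rows):
depts.id | depts.price | depts.city
5 | 6 | LA
After GROUP BY (1 rows):
depts.city | max_price
LA | 6
After ORDER BY (1 rows):
depts.city | max_price
LA | 6

== RESULT ==
depts.city | max_price
LA | 6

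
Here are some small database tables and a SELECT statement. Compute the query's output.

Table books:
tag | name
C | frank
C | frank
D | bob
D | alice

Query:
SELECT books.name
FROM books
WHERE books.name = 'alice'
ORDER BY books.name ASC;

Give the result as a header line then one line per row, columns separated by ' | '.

After WHERE (1 rows):
books.tag | books.name
D | alice
After SELECT (1 rows):
books.name
alice
After ORDER BY (1 rows):
books.name
alice

== RESULT ==
books.name
alice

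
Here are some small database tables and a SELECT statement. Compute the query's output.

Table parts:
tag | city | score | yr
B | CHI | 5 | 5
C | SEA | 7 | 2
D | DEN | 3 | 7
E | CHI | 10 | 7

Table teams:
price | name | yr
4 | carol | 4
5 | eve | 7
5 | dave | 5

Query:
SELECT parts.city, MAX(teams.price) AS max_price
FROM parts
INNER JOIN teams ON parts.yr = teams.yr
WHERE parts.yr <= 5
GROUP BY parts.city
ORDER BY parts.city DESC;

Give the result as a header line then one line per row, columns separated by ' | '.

After JOIN teams (3 rows):
parts.tag | parts.city | parts.score | parts.yr | teams.price | teams.name | teams.yr
B | CHI | 5 | 5 | 5 | dave | 5
D | DEN | 3 | 7 | 5 | eve | 7
E | CHI | 10 | 7 | 5 | eve | 7
After WHERE (1 rows):
parts.tag | parts.city | parts.score | parts.yr | teams.price | teams.name | teams.yr
B | CHI | 5 | 5 | 5 | dave | 5
After GROUP BY (1 rows):
parts.city | max_price
CHI | 5
After ORDER BY (1 rows):
parts.city | max_price
CHI | 5

== RESULT ==
parts.city | max_price
CHI | 5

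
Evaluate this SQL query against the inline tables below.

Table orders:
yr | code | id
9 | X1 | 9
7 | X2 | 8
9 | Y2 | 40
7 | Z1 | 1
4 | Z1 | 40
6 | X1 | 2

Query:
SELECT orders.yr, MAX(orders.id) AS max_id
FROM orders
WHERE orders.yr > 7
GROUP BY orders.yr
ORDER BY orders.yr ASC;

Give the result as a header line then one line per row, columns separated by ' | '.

After WHERE (2 rows):
orders.yr | orders.code | orders.id
9 | X1 | 9
9 | Y2 | 40
After GROUP BY (1 rows):
orders.yr | max_id
9 | 40
After ORDER BY (1 rows):
orders.yr | max_id
9 | 40

== RESULT ==
orders.yr | max_id
9 | 40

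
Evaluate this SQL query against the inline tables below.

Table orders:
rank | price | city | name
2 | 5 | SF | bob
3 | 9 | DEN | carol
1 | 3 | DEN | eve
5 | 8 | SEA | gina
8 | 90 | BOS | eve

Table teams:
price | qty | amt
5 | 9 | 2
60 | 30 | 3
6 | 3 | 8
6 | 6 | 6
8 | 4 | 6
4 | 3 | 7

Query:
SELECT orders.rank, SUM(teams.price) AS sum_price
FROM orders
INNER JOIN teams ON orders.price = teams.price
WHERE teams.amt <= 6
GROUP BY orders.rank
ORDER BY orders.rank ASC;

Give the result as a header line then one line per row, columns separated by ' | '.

After JOIN teams (2 rows):
orders.rank | orders.price | orders.city | orders.name | teams.price | teams.qty | teams.amt
2 | 5 | SF | bob | 5 | 9 | 2
5 | 8 | SEA | gina | 8 | 4 | 6
After WHERE (2 rows):
orders.rank | orders.price | orders.city | orders.name | teams.price | teams.qty | teams.amt
2 | 5 | SF | bob | 5 | 9 | 2
5 | 8 | SEA | gina | 8 | 4 | 6
After GROUP BY (2 rows):
orders.rank | sum_price
2 | 5
5 | 8
After ORDER BY (2 rows):
orders.rank | sum_price
2 | 5
5 | 8

== RESULT ==
orders.rank | sum_price
2 | 5
5 | 8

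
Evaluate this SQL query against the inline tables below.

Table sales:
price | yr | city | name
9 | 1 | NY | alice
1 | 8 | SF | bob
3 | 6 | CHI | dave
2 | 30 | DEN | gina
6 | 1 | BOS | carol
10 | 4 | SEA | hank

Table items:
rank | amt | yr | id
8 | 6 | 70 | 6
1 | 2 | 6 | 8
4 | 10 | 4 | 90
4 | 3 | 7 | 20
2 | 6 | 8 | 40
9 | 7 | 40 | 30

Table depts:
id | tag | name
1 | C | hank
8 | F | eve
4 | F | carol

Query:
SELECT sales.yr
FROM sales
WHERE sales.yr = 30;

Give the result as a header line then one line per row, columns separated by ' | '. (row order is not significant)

== RESULT ==
sales.yr
30

Derivation:
After WHERE (1 rows):
sales.price | sales.yr | sales.city | sales.name
2 | 30 | DEN | gina
After SELECT (1 rows):
sales.yr
30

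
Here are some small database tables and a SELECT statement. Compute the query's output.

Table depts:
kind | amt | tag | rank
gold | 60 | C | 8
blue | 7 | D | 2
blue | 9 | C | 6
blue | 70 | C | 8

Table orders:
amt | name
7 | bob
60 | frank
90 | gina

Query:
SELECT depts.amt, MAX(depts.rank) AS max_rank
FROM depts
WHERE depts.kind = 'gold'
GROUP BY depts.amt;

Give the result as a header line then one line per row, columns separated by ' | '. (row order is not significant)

After WHERE (1 rows):
depts.kind | depts.amt | depts.tag | depts.rank
gold | 60 | C | 8
After GROUP BY (1 rows):
depts.amt | max_rank
60 | 8

== RESULT ==
depts.amt | max_rank
60 | 8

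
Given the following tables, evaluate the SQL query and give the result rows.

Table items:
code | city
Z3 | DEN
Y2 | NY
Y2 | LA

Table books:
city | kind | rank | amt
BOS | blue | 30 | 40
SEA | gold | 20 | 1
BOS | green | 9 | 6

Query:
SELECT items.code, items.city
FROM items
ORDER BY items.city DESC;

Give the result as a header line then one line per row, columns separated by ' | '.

== RESULT ==
items.code | items.city
Y2 | NY
Y2 | LA
Z3 | DEN

Derivation:
After SELECT (3 rows):
items.code | items.city
Z3 | DEN
Y2 | NY
Y2 | LA
After ORDER BY (3 rows):
items.code | items.city
Y2 | NY
Y2 | LA
Z3 | DEN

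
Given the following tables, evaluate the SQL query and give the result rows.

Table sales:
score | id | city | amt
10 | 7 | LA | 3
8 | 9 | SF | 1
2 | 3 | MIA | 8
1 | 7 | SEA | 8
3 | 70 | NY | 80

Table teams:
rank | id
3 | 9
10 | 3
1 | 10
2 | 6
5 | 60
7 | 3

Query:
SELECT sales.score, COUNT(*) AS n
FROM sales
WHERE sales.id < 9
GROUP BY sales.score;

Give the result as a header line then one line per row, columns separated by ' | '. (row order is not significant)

== RESULT ==
sales.score | n
10 | 1
2 | 1
1 | 1

Derivation:
After WHERE (3 rows):
sales.score | sales.id | sales.city | sales.amt
10 | 7 | LA | 3
2 | 3 | MIA | 8
1 | 7 | SEA | 8
After GROUP BY (3 rows):
sales.score | n
10 | 1
2 | 1
1 | 1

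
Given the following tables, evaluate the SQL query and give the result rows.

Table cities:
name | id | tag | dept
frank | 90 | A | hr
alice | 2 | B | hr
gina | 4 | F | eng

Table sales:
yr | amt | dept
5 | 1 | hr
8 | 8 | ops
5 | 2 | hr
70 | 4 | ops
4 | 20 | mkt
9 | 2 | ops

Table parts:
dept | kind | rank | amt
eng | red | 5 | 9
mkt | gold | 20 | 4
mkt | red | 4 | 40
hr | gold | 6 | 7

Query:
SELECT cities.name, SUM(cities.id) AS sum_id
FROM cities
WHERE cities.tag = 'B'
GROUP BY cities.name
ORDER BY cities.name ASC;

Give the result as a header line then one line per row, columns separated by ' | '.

== RESULT ==
cities.name | sum_id
alice | 2

Derivation:
After WHERE (1 rows):
cities.name | cities.id | cities.tag | cities.dept
alice | 2 | B | hr
After GROUP BY (1 rows):
cities.name | sum_id
alice | 2
After ORDER BY (1 rows):
cities.name | sum_id
alice | 2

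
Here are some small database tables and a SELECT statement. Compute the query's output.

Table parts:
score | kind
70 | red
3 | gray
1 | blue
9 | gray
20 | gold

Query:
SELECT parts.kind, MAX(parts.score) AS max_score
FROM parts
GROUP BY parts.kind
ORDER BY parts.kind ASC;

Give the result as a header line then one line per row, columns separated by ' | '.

After GROUP BY (4 rows):
parts.kind | max_score
red | 70
gray | 9
blue | 1
gold | 20
After ORDER BY (4 rows):
parts.kind | max_score
blue | 1
gold | 20
gray | 9
red | 70

== RESULT ==
parts.kind | max_score
blue | 1
gold | 20
gray | 9
red | 70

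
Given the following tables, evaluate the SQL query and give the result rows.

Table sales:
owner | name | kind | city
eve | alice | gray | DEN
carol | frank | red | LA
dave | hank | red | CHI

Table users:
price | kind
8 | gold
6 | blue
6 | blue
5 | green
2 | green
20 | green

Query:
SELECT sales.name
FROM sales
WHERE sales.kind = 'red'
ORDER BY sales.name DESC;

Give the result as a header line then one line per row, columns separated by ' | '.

== RESULT ==
sales.name
hank
frank

Derivation:
After WHERE (2 rows):
sales.owner | sales.name | sales.kind | sales.city
carol | frank | red | LA
dave | hank | red | CHI
After SELECT (2 rows):
sales.name
frank
hank
After ORDER BY (2 rows):
sales.name
hank
frank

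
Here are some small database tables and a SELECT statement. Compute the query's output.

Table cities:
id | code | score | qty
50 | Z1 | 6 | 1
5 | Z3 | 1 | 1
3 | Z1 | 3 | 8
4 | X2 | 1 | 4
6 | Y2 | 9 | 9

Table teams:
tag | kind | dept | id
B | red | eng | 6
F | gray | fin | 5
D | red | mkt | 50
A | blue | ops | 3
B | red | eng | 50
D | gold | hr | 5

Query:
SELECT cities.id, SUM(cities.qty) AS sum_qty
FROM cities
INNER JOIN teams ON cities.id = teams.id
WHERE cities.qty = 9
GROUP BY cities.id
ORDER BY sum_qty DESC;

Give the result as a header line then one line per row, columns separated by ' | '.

After JOIN teams (6 rows):
cities.id | cities.code | cities.score | cities.qty | teams.tag | teams.kind | teams.dept | teams.id
50 | Z1 | 6 | 1 | D | red | mkt | 50
50 | Z1 | 6 | 1 | B | red | eng | 50
5 | Z3 | 1 | 1 | F | gray | fin | 5
5 | Z3 | 1 | 1 | D | gold | hr | 5
3 | Z1 | 3 | 8 | A | blue | ops | 3
6 | Y2 | 9 | 9 | B | red | eng | 6
After WHERE (1 rows):
cities.id | cities.code | cities.score | cities.qty | teams.tag | teams.kind | teams.dept | teams.id
6 | Y2 | 9 | 9 | B | red | eng | 6
After GROUP BY (1 rows):
cities.id | sum_qty
6 | 9
After ORDER BY (1 rows):
cities.id | sum_qty
6 | 9

== RESULT ==
cities.id | sum_qty
6 | 9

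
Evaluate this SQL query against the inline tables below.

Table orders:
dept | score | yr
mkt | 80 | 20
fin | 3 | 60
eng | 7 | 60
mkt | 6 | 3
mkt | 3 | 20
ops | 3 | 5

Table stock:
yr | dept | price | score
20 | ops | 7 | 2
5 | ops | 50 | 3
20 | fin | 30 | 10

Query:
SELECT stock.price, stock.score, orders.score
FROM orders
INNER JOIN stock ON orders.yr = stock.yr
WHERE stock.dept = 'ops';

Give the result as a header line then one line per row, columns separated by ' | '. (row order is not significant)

After JOIN stock (5 rows):
orders.dept | orders.score | orders.yr | stock.yr | stock.dept | stock.price | stock.score
mkt | 80 | 20 | 20 | ops | 7 | 2
mkt | 80 | 20 | 20 | fin | 30 | 10
mkt | 3 | 20 | 20 | ops | 7 | 2
mkt | 3 | 20 | 20 | fin | 30 | 10
ops | 3 | 5 | 5 | ops | 50 | 3
After WHERE (3 rows):
orders.dept | orders.score | orders.yr | stock.yr | stock.dept | stock.price | stock.score
mkt | 80 | 20 | 20 | ops | 7 | 2
mkt | 3 | 20 | 20 | ops | 7 | 2
ops | 3 | 5 | 5 | ops | 50 | 3
After SELECT (3 rows):
stock.price | stock.score | orders.score
7 | 2 | 80
7 | 2 | 3
50 | 3 | 3

== RESULT ==
stock.price | stock.score | orders.score
7 | 2 | 80
7 | 2 | 3
50 | 3 | 3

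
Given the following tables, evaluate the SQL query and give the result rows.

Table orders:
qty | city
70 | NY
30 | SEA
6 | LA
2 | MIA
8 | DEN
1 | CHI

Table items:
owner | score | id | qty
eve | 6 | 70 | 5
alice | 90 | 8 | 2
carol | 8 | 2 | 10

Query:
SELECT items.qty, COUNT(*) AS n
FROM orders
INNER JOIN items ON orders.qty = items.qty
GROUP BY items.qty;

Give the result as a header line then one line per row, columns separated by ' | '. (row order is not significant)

== RESULT ==
items.qty | n
2 | 1

Derivation:
After JOIN items (1 rows):
orders.qty | orders.city | items.owner | items.score | items.id | items.qty
2 | MIA | alice | 90 | 8 | 2
After GROUP BY (1 rows):
items.qty | n
2 | 1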